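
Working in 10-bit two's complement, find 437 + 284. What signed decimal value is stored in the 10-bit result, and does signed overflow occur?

437 → 0110110101
284 → 0100011100
  0110110101
+ 0100011100
= 1011010001
Result 1011010001: MSB = 1 → 721 − 1024 = -303.
Both addends are non-negative but the stored result is negative: signed overflow. The true value 437 + 284 = 721 lies outside [-512, 511].

-303; overflow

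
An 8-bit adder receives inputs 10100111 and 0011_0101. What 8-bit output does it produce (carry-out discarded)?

  10100111
+ 00110101
= 11011100

11011100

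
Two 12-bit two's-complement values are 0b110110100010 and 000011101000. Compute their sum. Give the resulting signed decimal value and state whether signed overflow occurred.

-374; no overflow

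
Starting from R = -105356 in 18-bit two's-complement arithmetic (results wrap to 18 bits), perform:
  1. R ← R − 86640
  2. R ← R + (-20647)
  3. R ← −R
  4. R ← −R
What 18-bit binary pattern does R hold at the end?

Start: R = -105356 = 100110010001110100.
R = -105356 − 86640 = -191996; wraps to 70148 = 010001001000000100
R = 70148 + (-20647) = 49501 = 001100000101011101
R = −(49501) = -49501 = 110011111010100011
R = −(-49501) = 49501 = 001100000101011101

001100000101011101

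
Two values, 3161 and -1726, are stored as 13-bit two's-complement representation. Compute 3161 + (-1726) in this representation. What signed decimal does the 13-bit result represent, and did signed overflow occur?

1435; no overflow

3161 → 0110001011001
-1726 → 1100101000010
  0110001011001
+ 1100101000010
= 0010110011011  (discard carry-out 1)
Result 0010110011011: MSB = 0 → value 1435.
Addends have opposite signs, so signed overflow cannot occur.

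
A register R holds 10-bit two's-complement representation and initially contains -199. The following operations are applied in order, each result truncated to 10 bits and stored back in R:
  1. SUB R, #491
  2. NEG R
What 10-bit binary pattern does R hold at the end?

1010110010

Start: R = -199 = 1100111001.
R = -199 − 491 = -690; wraps to 334 = 0101001110
R = −(334) = -334 = 1010110010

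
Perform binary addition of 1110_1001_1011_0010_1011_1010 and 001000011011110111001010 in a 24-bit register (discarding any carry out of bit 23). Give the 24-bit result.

  111010011011001010111010
+ 001000011011110111001010
= 000010110111000010000100  (discard carry-out 1)

000010110111000010000100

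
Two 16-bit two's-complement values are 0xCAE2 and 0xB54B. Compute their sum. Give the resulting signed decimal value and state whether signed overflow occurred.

-32723; no overflow

0xCAE2 = 1100101011100010 = -13598 (signed)
0xB54B = 1011010101001011 = -19125 (signed)
  1100101011100010
+ 1011010101001011
= 1000000000101101  (discard carry-out 1)
Result 1000000000101101: MSB = 1 → 32813 − 65536 = -32723.
Both addends are negative and so is the stored result: no signed overflow.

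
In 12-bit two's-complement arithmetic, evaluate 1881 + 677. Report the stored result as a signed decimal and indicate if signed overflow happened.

1881 → 011101011001
677 → 001010100101
  011101011001
+ 001010100101
= 100111111110
Result 100111111110: MSB = 1 → 2558 − 4096 = -1538.
Both addends are non-negative but the stored result is negative: signed overflow. The true value 1881 + 677 = 2558 lies outside [-2048, 2047].

-1538; overflow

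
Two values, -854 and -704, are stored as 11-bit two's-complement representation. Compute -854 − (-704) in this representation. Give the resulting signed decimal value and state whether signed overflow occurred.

-150; no overflow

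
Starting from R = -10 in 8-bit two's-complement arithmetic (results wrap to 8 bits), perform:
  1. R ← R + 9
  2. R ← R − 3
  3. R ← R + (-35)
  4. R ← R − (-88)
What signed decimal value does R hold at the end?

Start: R = -10 = 11110110.
R = -10 + 9 = -1 = 11111111
R = -1 − 3 = -4 = 11111100
R = -4 + (-35) = -39 = 11011001
R = -39 − (-88) = 49 = 00110001

49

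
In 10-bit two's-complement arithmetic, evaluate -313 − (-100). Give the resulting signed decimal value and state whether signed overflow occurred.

-313 → 1011000111
-100 → 1110011100
Subtract via negate-and-add: invert 1110011100 + 1 = 0001100100 (i.e. 100).
  1011000111
+ 0001100100
= 1100101011
Result 1100101011: MSB = 1 → 811 − 1024 = -213.
Addends (after negating the subtrahend) have opposite signs, so signed overflow cannot occur.

-213; no overflow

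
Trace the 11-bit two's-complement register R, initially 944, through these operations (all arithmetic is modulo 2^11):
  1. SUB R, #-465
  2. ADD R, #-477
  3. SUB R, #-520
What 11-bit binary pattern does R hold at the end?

Start: R = 944 = 01110110000.
R = 944 − (-465) = 1409; wraps to -639 = 10110000001
R = -639 + (-477) = -1116; wraps to 932 = 01110100100
R = 932 − (-520) = 1452; wraps to -596 = 10110101100

10110101100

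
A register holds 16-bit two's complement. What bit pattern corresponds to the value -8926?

1101110100100010

|-8926| = 8926 = 0010001011011110 in 16 bits.
Invert the bits: 1101110100100001. Add 1: 1101110100100010.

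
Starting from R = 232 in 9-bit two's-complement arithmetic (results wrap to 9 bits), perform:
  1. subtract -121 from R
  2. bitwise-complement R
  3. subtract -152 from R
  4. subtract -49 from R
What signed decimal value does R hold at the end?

Start: R = 232 = 011101000.
R = 232 − (-121) = 353; wraps to -159 = 101100001
R = NOT 101100001 = 010011110 = 158
R = 158 − (-152) = 310; wraps to -202 = 100110110
R = -202 − (-49) = -153 = 101100111

-153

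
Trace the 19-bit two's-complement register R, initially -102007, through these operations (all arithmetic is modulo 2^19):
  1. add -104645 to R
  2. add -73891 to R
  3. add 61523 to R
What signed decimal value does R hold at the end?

-219020

Start: R = -102007 = 1100111000110001001.
R = -102007 + (-104645) = -206652 = 1001101100011000100
R = -206652 + (-73891) = -280543; wraps to 243745 = 0111011100000100001
R = 243745 + 61523 = 305268; wraps to -219020 = 1001010100001110100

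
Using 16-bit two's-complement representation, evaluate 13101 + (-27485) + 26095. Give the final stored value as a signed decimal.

11711

13101 + (-27485) = -14384 (1100011111010000)
-14384 + 26095 = 11711 (0010110110111111)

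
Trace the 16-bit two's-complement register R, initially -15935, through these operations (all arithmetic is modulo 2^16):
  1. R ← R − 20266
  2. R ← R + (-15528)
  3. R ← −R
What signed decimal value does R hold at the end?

Start: R = -15935 = 1100000111000001.
R = -15935 − 20266 = -36201; wraps to 29335 = 0111001010010111
R = 29335 + (-15528) = 13807 = 0011010111101111
R = −(13807) = -13807 = 1100101000010001

-13807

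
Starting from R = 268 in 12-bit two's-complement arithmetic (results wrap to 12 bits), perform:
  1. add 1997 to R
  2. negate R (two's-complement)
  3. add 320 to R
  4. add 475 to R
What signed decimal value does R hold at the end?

-1470

Start: R = 268 = 000100001100.
R = 268 + 1997 = 2265; wraps to -1831 = 100011011001
R = −(-1831) = 1831 = 011100100111
R = 1831 + 320 = 2151; wraps to -1945 = 100001100111
R = -1945 + 475 = -1470 = 101001000010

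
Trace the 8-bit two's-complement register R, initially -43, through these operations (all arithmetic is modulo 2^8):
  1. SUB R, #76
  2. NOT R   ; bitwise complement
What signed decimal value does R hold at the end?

Start: R = -43 = 11010101.
R = -43 − 76 = -119 = 10001001
R = NOT 10001001 = 01110110 = 118

118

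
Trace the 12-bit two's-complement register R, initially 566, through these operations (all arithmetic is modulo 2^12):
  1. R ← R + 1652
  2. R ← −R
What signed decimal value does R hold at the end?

1878

Start: R = 566 = 001000110110.
R = 566 + 1652 = 2218; wraps to -1878 = 100010101010
R = −(-1878) = 1878 = 011101010110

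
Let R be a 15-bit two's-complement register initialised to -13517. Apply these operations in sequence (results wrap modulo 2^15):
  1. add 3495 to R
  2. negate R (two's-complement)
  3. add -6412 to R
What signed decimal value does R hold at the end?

Start: R = -13517 = 100101100110011.
R = -13517 + 3495 = -10022 = 101100011011010
R = −(-10022) = 10022 = 010011100100110
R = 10022 + (-6412) = 3610 = 000111000011010

3610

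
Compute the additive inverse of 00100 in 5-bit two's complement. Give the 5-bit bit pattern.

11100

Invert: 11011. Add 1: 11100.
Check: 00100 = 4, 11100 = -4.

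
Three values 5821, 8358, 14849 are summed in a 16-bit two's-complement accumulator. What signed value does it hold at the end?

5821 + 8358 = 14179 (0011011101100011)
14179 + 14849 = 29028 (0111000101100100)

29028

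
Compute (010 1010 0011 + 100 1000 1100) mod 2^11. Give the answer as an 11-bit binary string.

  01010100011
+ 10010001100
= 11100101111

11100101111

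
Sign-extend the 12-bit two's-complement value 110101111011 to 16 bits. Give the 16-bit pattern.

MSB of 110101111011 is 1; replicate it into the new high bits.
1111|110101111011 → 1111110101111011 (still -645).

1111110101111011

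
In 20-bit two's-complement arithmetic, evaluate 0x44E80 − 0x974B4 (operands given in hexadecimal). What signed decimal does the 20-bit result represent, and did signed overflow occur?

0x44E80 = 01000100111010000000 = 282240 (signed)
0x974B4 = 10010111010010110100 = -428876 (signed)
Subtract via negate-and-add: invert 10010111010010110100 + 1 = 01101000101101001100 (i.e. 428876).
  01000100111010000000
+ 01101000101101001100
= 10101101100111001100
Result 10101101100111001100: MSB = 1 → 711116 − 1048576 = -337460.
Both addends (after negating the subtrahend) are non-negative but the stored result is negative: signed overflow. The true value 282240 − (-428876) = 711116 lies outside [-524288, 524287].

-337460; overflow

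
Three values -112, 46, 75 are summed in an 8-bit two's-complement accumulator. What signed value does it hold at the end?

9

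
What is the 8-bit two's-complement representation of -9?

11110111

|-9| = 9 = 00001001 in 8 bits.
Invert the bits: 11110110. Add 1: 11110111.
Check: 11110111 reads as 247 − 256 = -9.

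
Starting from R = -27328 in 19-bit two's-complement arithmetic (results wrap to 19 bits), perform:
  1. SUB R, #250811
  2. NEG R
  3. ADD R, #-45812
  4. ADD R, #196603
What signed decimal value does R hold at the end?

-95358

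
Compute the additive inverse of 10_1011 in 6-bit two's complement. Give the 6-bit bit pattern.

Invert: 010100. Add 1: 010101.

010101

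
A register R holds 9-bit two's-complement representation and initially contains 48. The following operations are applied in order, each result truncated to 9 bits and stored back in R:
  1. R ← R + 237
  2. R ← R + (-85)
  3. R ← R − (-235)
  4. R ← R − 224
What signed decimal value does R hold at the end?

211

Start: R = 48 = 000110000.
R = 48 + 237 = 285; wraps to -227 = 100011101
R = -227 + (-85) = -312; wraps to 200 = 011001000
R = 200 − (-235) = 435; wraps to -77 = 110110011
R = -77 − 224 = -301; wraps to 211 = 011010011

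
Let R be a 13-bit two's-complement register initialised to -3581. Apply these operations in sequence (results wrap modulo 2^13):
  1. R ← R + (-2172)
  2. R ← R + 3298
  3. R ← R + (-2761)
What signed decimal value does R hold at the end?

Start: R = -3581 = 1001000000011.
R = -3581 + (-2172) = -5753; wraps to 2439 = 0100110000111
R = 2439 + 3298 = 5737; wraps to -2455 = 1011001101001
R = -2455 + (-2761) = -5216; wraps to 2976 = 0101110100000

2976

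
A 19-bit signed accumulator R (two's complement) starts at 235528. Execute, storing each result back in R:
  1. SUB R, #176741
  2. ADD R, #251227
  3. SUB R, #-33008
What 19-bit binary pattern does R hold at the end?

1010011101111101110

Start: R = 235528 = 0111001100000001000.
R = 235528 − 176741 = 58787 = 0001110010110100011
R = 58787 + 251227 = 310014; wraps to -214274 = 1001011101011111110
R = -214274 − (-33008) = -181266 = 1010011101111101110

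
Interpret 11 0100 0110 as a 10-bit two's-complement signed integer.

-186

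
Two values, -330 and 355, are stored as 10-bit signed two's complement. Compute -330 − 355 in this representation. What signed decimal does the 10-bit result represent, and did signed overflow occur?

339; overflow

-330 → 1010110110
355 → 0101100011
Subtract via negate-and-add: invert 0101100011 + 1 = 1010011101 (i.e. -355).
  1010110110
+ 1010011101
= 0101010011  (discard carry-out 1)
Result 0101010011: MSB = 0 → value 339.
Both addends (after negating the subtrahend) are negative but the stored result is non-negative: signed overflow. The true value -330 − 355 = -685 lies outside [-512, 511].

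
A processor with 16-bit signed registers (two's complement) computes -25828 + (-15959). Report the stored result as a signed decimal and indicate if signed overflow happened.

-25828 → 1001101100011100
-15959 → 1100000110101001
  1001101100011100
+ 1100000110101001
= 0101110011000101  (discard carry-out 1)
Result 0101110011000101: MSB = 0 → value 23749.
Both addends are negative but the stored result is non-negative: signed overflow. The true value -25828 + (-15959) = -41787 lies outside [-32768, 32767].

23749; overflow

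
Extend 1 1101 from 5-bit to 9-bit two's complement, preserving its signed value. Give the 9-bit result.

MSB of 11101 is 1; replicate it into the new high bits.
1111|11101 → 111111101 (still -3).

111111101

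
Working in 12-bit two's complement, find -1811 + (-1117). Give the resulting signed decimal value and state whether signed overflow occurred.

1168; overflow

-1811 → 100011101101
-1117 → 101110100011
  100011101101
+ 101110100011
= 010010010000  (discard carry-out 1)
Result 010010010000: MSB = 0 → value 1168.
Both addends are negative but the stored result is non-negative: signed overflow. The true value -1811 + (-1117) = -2928 lies outside [-2048, 2047].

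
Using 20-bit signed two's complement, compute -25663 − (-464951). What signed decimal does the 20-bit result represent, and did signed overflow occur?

-25663 → 11111001101111000001
-464951 → 10001110011111001001
Subtract via negate-and-add: invert 10001110011111001001 + 1 = 01110001100000110111 (i.e. 464951).
  11111001101111000001
+ 01110001100000110111
= 01101011001111111000  (discard carry-out 1)
Result 01101011001111111000: MSB = 0 → value 439288.
Addends (after negating the subtrahend) have opposite signs, so signed overflow cannot occur.

439288; no overflow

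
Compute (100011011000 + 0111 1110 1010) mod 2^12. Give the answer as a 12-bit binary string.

  100011011000
+ 011111101010
= 000011000010  (discard carry-out 1)

000011000010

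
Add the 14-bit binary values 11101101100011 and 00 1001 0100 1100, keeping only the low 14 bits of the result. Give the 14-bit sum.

  11101101100011
+ 00100101001100
= 00010010101111  (discard carry-out 1)

00010010101111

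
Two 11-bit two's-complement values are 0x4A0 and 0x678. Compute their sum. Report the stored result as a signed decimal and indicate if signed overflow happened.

792; overflow

0x4A0 = 10010100000 = -864 (signed)
0x678 = 11001111000 = -392 (signed)
  10010100000
+ 11001111000
= 01100011000  (discard carry-out 1)
Result 01100011000: MSB = 0 → value 792.
Both addends are negative but the stored result is non-negative: signed overflow. The true value -864 + (-392) = -1256 lies outside [-1024, 1023].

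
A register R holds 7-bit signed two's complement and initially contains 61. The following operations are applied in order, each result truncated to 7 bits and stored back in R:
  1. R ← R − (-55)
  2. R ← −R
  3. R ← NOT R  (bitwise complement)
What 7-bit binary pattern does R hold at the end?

1110011

Start: R = 61 = 0111101.
R = 61 − (-55) = 116; wraps to -12 = 1110100
R = −(-12) = 12 = 0001100
R = NOT 0001100 = 1110011 = -13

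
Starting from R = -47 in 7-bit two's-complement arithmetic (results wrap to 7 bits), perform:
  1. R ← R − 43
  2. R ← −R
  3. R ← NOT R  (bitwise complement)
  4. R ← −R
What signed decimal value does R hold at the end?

Start: R = -47 = 1010001.
R = -47 − 43 = -90; wraps to 38 = 0100110
R = −(38) = -38 = 1011010
R = NOT 1011010 = 0100101 = 37
R = −(37) = -37 = 1011011

-37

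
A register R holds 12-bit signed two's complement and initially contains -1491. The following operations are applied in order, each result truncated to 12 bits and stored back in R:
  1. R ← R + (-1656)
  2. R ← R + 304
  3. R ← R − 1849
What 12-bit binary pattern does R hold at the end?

110110101100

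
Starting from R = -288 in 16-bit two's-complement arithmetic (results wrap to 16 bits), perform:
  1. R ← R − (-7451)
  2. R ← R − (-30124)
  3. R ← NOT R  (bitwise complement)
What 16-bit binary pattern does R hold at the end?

Start: R = -288 = 1111111011100000.
R = -288 − (-7451) = 7163 = 0001101111111011
R = 7163 − (-30124) = 37287; wraps to -28249 = 1001000110100111
R = NOT 1001000110100111 = 0110111001011000 = 28248

0110111001011000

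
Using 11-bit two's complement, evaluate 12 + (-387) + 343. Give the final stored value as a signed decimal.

-32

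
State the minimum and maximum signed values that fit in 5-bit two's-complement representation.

min = -16, max = 15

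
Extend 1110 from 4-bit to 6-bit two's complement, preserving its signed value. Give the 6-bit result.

111110

MSB of 1110 is 1; replicate it into the new high bits.
11|1110 → 111110 (still -2).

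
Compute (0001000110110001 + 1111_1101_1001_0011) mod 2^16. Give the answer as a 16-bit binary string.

  0001000110110001
+ 1111110110010011
= 0000111101000100  (discard carry-out 1)

0000111101000100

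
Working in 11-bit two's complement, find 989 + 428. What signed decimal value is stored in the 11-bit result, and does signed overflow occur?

-631; overflow

989 → 01111011101
428 → 00110101100
  01111011101
+ 00110101100
= 10110001001
Result 10110001001: MSB = 1 → 1417 − 2048 = -631.
Both addends are non-negative but the stored result is negative: signed overflow. The true value 989 + 428 = 1417 lies outside [-1024, 1023].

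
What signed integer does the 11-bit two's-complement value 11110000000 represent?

-128

MSB is 1, so the value is negative.
Invert: 00001111111. Add 1: 00010000000 = 128. So the value is −128.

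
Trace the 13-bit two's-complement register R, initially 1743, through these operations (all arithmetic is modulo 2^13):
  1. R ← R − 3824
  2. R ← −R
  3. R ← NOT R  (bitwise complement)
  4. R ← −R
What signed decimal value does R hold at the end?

Start: R = 1743 = 0011011001111.
R = 1743 − 3824 = -2081 = 1011111011111
R = −(-2081) = 2081 = 0100000100001
R = NOT 0100000100001 = 1011111011110 = -2082
R = −(-2082) = 2082 = 0100000100010

2082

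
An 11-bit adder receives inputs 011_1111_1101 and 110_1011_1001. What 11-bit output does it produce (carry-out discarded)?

01010110110

  01111111101
+ 11010111001
= 01010110110  (discard carry-out 1)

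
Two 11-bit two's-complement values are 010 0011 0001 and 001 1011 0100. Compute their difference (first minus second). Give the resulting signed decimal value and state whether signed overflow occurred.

125; no overflow

010 0011 0001 → 01000110001 = 561 (signed)
001 1011 0100 → 00110110100 = 436 (signed)
Subtract via negate-and-add: invert 00110110100 + 1 = 11001001100 (i.e. -436).
  01000110001
+ 11001001100
= 00001111101  (discard carry-out 1)
Result 00001111101: MSB = 0 → value 125.
Addends (after negating the subtrahend) have opposite signs, so signed overflow cannot occur.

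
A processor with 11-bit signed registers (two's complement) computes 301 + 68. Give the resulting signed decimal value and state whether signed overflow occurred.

369; no overflow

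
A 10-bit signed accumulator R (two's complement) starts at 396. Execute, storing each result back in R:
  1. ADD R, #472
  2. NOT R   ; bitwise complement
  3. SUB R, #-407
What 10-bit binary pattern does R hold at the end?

1000110010

Start: R = 396 = 0110001100.
R = 396 + 472 = 868; wraps to -156 = 1101100100
R = NOT 1101100100 = 0010011011 = 155
R = 155 − (-407) = 562; wraps to -462 = 1000110010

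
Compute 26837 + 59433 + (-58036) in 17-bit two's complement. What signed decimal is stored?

28234

26837 + 59433 = 86270 → wraps to -44802 (10101000011111110)
-44802 + (-58036) = -102838 → wraps to 28234 (00110111001001010)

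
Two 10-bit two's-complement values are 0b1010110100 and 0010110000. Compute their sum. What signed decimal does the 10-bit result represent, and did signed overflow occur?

-156; no overflow

0b1010110100 → 1010110100 = -332 (signed)
0010110000 = 176 (signed)
  1010110100
+ 0010110000
= 1101100100
Result 1101100100: MSB = 1 → 868 − 1024 = -156.
Addends have opposite signs, so signed overflow cannot occur.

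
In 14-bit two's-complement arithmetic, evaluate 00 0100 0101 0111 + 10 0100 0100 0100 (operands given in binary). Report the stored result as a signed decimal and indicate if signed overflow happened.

-5989; no overflow

00 0100 0101 0111 → 00010001010111 = 1111 (signed)
10 0100 0100 0100 → 10010001000100 = -7100 (signed)
  00010001010111
+ 10010001000100
= 10100010011011
Result 10100010011011: MSB = 1 → 10395 − 16384 = -5989.
Addends have opposite signs, so signed overflow cannot occur.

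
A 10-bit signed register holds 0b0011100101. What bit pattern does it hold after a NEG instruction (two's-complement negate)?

1100011011

Invert: 1100011010. Add 1: 1100011011.
Check: 0011100101 = 229, 1100011011 = -229.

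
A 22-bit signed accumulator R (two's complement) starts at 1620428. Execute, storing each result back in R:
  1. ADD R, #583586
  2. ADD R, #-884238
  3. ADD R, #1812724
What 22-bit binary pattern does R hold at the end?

Start: R = 1620428 = 0110001011100111001100.
R = 1620428 + 583586 = 2204014; wraps to -1990290 = 1000011010000101101110
R = -1990290 + (-884238) = -2874528; wraps to 1319776 = 0101000010001101100000
R = 1319776 + 1812724 = 3132500; wraps to -1061804 = 1011111100110001010100

1011111100110001010100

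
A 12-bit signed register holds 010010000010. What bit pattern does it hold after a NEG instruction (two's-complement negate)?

Invert: 101101111101. Add 1: 101101111110.

101101111110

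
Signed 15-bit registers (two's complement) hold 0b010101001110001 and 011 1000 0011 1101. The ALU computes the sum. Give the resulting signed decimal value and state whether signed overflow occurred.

-7506; overflow

0b010101001110001 → 010101001110001 = 10865 (signed)
011 1000 0011 1101 → 011100000111101 = 14397 (signed)
  010101001110001
+ 011100000111101
= 110001010101110
Result 110001010101110: MSB = 1 → 25262 − 32768 = -7506.
Both addends are non-negative but the stored result is negative: signed overflow. The true value 10865 + 14397 = 25262 lies outside [-16384, 16383].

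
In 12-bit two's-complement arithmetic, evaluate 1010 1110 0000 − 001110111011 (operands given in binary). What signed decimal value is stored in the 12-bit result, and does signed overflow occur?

1010 1110 0000 → 101011100000 = -1312 (signed)
001110111011 = 955 (signed)
Subtract via negate-and-add: invert 001110111011 + 1 = 110001000101 (i.e. -955).
  101011100000
+ 110001000101
= 011100100101  (discard carry-out 1)
Result 011100100101: MSB = 0 → value 1829.
Both addends (after negating the subtrahend) are negative but the stored result is non-negative: signed overflow. The true value -1312 − 955 = -2267 lies outside [-2048, 2047].

1829; overflow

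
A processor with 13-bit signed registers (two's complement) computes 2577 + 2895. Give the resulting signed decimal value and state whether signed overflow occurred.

-2720; overflow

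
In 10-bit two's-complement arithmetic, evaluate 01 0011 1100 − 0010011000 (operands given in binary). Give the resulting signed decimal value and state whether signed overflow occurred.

164; no overflow

01 0011 1100 → 0100111100 = 316 (signed)
0010011000 = 152 (signed)
Subtract via negate-and-add: invert 0010011000 + 1 = 1101101000 (i.e. -152).
  0100111100
+ 1101101000
= 0010100100  (discard carry-out 1)
Result 0010100100: MSB = 0 → value 164.
Addends (after negating the subtrahend) have opposite signs, so signed overflow cannot occur.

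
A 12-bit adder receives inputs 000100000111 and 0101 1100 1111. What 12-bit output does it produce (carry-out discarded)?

011011010110

  000100000111
+ 010111001111
= 011011010110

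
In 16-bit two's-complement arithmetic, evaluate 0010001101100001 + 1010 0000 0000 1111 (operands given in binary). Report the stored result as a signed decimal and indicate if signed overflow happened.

0010001101100001 = 9057 (signed)
1010 0000 0000 1111 → 1010000000001111 = -24561 (signed)
  0010001101100001
+ 1010000000001111
= 1100001101110000
Result 1100001101110000: MSB = 1 → 50032 − 65536 = -15504.
Addends have opposite signs, so signed overflow cannot occur.

-15504; no overflow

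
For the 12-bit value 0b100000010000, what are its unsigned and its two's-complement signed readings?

unsigned = 2064, signed = -2032

Unsigned: 100000010000 = 2064.
Signed: MSB=1 → 2064 − 4096 = -2032.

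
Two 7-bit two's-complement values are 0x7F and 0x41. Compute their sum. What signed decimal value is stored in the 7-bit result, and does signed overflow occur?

-64; no overflow

0x7F = 1111111 = -1 (signed)
0x41 = 1000001 = -63 (signed)
  1111111
+ 1000001
= 1000000  (discard carry-out 1)
Result 1000000: MSB = 1 → 64 − 128 = -64.
Both addends are negative and so is the stored result: no signed overflow.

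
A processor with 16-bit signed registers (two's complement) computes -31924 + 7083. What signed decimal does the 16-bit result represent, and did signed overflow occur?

-24841; no overflow

-31924 → 1000001101001100
7083 → 0001101110101011
  1000001101001100
+ 0001101110101011
= 1001111011110111
Result 1001111011110111: MSB = 1 → 40695 − 65536 = -24841.
Addends have opposite signs, so signed overflow cannot occur.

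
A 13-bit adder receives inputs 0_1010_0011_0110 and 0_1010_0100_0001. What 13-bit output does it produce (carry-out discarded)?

1010001110111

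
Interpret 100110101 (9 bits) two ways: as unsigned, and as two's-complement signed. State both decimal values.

unsigned = 309, signed = -203

Unsigned: 100110101 = 309.
Signed: MSB=1 → 309 − 512 = -203.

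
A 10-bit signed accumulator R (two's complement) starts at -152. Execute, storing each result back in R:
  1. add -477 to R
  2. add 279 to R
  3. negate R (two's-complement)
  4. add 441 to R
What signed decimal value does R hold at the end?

Start: R = -152 = 1101101000.
R = -152 + (-477) = -629; wraps to 395 = 0110001011
R = 395 + 279 = 674; wraps to -350 = 1010100010
R = −(-350) = 350 = 0101011110
R = 350 + 441 = 791; wraps to -233 = 1100010111

-233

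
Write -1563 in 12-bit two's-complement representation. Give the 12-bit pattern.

100111100101

|-1563| = 1563 = 011000011011 in 12 bits.
Invert the bits: 100111100100. Add 1: 100111100101.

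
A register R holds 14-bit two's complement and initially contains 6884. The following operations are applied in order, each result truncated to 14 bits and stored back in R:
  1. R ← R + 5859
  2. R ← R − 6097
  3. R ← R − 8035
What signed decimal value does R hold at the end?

-1389

Start: R = 6884 = 01101011100100.
R = 6884 + 5859 = 12743; wraps to -3641 = 11000111000111
R = -3641 − 6097 = -9738; wraps to 6646 = 01100111110110
R = 6646 − 8035 = -1389 = 11101010010011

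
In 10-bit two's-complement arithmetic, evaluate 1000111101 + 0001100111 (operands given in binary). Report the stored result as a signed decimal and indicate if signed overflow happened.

-348; no overflow

1000111101 = -451 (signed)
0001100111 = 103 (signed)
  1000111101
+ 0001100111
= 1010100100
Result 1010100100: MSB = 1 → 676 − 1024 = -348.
Addends have opposite signs, so signed overflow cannot occur.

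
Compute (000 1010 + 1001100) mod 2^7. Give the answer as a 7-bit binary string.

1010110

  0001010
+ 1001100
= 1010110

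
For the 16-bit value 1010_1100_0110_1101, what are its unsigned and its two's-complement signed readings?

unsigned = 44141, signed = -21395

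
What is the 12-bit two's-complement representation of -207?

111100110001

|-207| = 207 = 000011001111 in 12 bits.
Invert the bits: 111100110000. Add 1: 111100110001.
Check: 111100110001 reads as 3889 − 4096 = -207.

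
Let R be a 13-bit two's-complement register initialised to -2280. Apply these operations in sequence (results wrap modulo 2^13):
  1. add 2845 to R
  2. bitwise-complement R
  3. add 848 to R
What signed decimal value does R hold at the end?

282

Start: R = -2280 = 1011100011000.
R = -2280 + 2845 = 565 = 0001000110101
R = NOT 0001000110101 = 1110111001010 = -566
R = -566 + 848 = 282 = 0000100011010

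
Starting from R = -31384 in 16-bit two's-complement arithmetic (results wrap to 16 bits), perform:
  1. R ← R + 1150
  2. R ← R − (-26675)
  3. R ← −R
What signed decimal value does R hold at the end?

3559

Start: R = -31384 = 1000010101101000.
R = -31384 + 1150 = -30234 = 1000100111100110
R = -30234 − (-26675) = -3559 = 1111001000011001
R = −(-3559) = 3559 = 0000110111100111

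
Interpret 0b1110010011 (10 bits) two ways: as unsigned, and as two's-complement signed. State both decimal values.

unsigned = 915, signed = -109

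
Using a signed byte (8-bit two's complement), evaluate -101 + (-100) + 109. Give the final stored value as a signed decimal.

-101 + (-100) = -201 → wraps to 55 (00110111)
55 + 109 = 164 → wraps to -92 (10100100)

-92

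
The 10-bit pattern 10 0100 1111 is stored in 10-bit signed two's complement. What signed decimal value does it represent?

MSB is 1, so the value is negative.
Unsigned reading: 591. Subtract 2^10 = 1024: 591 − 1024 = -433.

-433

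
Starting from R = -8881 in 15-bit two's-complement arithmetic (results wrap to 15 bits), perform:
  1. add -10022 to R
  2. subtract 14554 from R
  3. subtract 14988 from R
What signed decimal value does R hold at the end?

Start: R = -8881 = 101110101001111.
R = -8881 + (-10022) = -18903; wraps to 13865 = 011011000101001
R = 13865 − 14554 = -689 = 111110101001111
R = -689 − 14988 = -15677 = 100001011000011

-15677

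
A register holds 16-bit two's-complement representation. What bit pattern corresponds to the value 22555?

22555 is non-negative, so write it directly in 16 bits: 0101100000011011.

0101100000011011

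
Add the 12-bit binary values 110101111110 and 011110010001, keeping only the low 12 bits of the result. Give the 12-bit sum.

010100001111

  110101111110
+ 011110010001
= 010100001111  (discard carry-out 1)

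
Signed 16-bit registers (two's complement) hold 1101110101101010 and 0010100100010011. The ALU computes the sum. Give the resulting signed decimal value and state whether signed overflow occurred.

1101110101101010 = -8854 (signed)
0010100100010011 = 10515 (signed)
  1101110101101010
+ 0010100100010011
= 0000011001111101  (discard carry-out 1)
Result 0000011001111101: MSB = 0 → value 1661.
Addends have opposite signs, so signed overflow cannot occur.

1661; no overflow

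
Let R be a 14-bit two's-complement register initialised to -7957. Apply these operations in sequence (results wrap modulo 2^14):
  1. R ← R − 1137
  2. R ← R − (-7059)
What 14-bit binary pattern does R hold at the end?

11100000001101

Start: R = -7957 = 10000011101011.
R = -7957 − 1137 = -9094; wraps to 7290 = 01110001111010
R = 7290 − (-7059) = 14349; wraps to -2035 = 11100000001101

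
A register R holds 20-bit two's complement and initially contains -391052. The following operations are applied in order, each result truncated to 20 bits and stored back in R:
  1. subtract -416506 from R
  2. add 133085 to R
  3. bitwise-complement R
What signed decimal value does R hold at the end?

Start: R = -391052 = 10100000100001110100.
R = -391052 − (-416506) = 25454 = 00000110001101101110
R = 25454 + 133085 = 158539 = 00100110101101001011
R = NOT 00100110101101001011 = 11011001010010110100 = -158540

-158540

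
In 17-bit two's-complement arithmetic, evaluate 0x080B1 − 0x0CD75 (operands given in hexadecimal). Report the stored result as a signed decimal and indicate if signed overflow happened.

-19652; no overflow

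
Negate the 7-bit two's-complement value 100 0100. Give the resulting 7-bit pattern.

0111100

Invert: 0111011. Add 1: 0111100.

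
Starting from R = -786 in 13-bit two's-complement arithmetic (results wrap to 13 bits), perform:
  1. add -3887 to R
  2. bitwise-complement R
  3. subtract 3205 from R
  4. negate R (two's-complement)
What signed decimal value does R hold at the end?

-1467

Start: R = -786 = 1110011101110.
R = -786 + (-3887) = -4673; wraps to 3519 = 0110110111111
R = NOT 0110110111111 = 1001001000000 = -3520
R = -3520 − 3205 = -6725; wraps to 1467 = 0010110111011
R = −(1467) = -1467 = 1101001000101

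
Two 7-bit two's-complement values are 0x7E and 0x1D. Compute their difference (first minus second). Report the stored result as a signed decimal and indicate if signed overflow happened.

-31; no overflow

0x7E = 1111110 = -2 (signed)
0x1D = 0011101 = 29 (signed)
Subtract via negate-and-add: invert 0011101 + 1 = 1100011 (i.e. -29).
  1111110
+ 1100011
= 1100001  (discard carry-out 1)
Result 1100001: MSB = 1 → 97 − 128 = -31.
Both addends (after negating the subtrahend) are negative and so is the stored result: no signed overflow.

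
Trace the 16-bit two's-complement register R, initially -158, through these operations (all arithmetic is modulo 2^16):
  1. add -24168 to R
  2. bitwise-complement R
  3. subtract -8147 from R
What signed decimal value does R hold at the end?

32472

Start: R = -158 = 1111111101100010.
R = -158 + (-24168) = -24326 = 1010000011111010
R = NOT 1010000011111010 = 0101111100000101 = 24325
R = 24325 − (-8147) = 32472 = 0111111011011000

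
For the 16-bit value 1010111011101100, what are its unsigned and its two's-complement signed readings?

unsigned = 44780, signed = -20756

Unsigned: 1010111011101100 = 44780.
Signed: MSB=1 → 44780 − 65536 = -20756.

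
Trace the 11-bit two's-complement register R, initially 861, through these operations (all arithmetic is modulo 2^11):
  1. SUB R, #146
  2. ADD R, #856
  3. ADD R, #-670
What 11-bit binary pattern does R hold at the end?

01110000101

Start: R = 861 = 01101011101.
R = 861 − 146 = 715 = 01011001011
R = 715 + 856 = 1571; wraps to -477 = 11000100011
R = -477 + (-670) = -1147; wraps to 901 = 01110000101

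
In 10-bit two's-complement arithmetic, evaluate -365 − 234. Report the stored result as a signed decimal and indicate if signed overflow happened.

-365 → 1010010011
234 → 0011101010
Subtract via negate-and-add: invert 0011101010 + 1 = 1100010110 (i.e. -234).
  1010010011
+ 1100010110
= 0110101001  (discard carry-out 1)
Result 0110101001: MSB = 0 → value 425.
Both addends (after negating the subtrahend) are negative but the stored result is non-negative: signed overflow. The true value -365 − 234 = -599 lies outside [-512, 511].

425; overflow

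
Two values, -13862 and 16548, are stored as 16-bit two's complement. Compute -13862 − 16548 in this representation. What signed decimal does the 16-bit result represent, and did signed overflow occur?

-30410; no overflow

-13862 → 1100100111011010
16548 → 0100000010100100
Subtract via negate-and-add: invert 0100000010100100 + 1 = 1011111101011100 (i.e. -16548).
  1100100111011010
+ 1011111101011100
= 1000100100110110  (discard carry-out 1)
Result 1000100100110110: MSB = 1 → 35126 − 65536 = -30410.
Both addends (after negating the subtrahend) are negative and so is the stored result: no signed overflow.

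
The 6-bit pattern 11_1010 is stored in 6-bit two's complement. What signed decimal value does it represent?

-6

MSB is 1, so the value is negative.
Unsigned reading: 58. Subtract 2^6 = 64: 58 − 64 = -6.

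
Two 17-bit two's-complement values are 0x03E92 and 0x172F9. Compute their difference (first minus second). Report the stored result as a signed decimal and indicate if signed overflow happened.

0x03E92 = 00011111010010010 = 16018 (signed)
0x172F9 = 10111001011111001 = -36103 (signed)
Subtract via negate-and-add: invert 10111001011111001 + 1 = 01000110100000111 (i.e. 36103).
  00011111010010010
+ 01000110100000111
= 01100101110011001
Result 01100101110011001: MSB = 0 → value 52121.
Both addends (after negating the subtrahend) are non-negative and so is the stored result: no signed overflow.

52121; no overflow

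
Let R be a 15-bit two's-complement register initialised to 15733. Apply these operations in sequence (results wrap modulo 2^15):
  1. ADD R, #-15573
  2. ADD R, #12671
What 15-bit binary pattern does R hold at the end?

Start: R = 15733 = 011110101110101.
R = 15733 + (-15573) = 160 = 000000010100000
R = 160 + 12671 = 12831 = 011001000011111

011001000011111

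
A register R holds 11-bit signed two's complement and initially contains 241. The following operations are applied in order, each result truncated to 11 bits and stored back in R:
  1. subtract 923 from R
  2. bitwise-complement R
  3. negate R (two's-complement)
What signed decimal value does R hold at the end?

-681

Start: R = 241 = 00011110001.
R = 241 − 923 = -682 = 10101010110
R = NOT 10101010110 = 01010101001 = 681
R = −(681) = -681 = 10101010111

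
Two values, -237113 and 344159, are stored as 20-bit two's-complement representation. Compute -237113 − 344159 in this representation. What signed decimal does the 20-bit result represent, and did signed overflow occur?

-237113 → 11000110000111000111
344159 → 01010100000001011111
Subtract via negate-and-add: invert 01010100000001011111 + 1 = 10101011111110100001 (i.e. -344159).
  11000110000111000111
+ 10101011111110100001
= 01110010000101101000  (discard carry-out 1)
Result 01110010000101101000: MSB = 0 → value 467304.
Both addends (after negating the subtrahend) are negative but the stored result is non-negative: signed overflow. The true value -237113 − 344159 = -581272 lies outside [-524288, 524287].

467304; overflow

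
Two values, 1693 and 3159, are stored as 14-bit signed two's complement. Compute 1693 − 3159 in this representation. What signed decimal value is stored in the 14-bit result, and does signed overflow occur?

-1466; no overflow

1693 → 00011010011101
3159 → 00110001010111
Subtract via negate-and-add: invert 00110001010111 + 1 = 11001110101001 (i.e. -3159).
  00011010011101
+ 11001110101001
= 11101001000110
Result 11101001000110: MSB = 1 → 14918 − 16384 = -1466.
Addends (after negating the subtrahend) have opposite signs, so signed overflow cannot occur.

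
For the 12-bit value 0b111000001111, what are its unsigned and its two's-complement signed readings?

unsigned = 3599, signed = -497

Unsigned: 111000001111 = 3599.
Signed: MSB=1 → 3599 − 4096 = -497.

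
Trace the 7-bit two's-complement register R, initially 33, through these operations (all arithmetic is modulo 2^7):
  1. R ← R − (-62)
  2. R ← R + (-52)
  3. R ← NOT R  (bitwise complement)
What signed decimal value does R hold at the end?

-44

Start: R = 33 = 0100001.
R = 33 − (-62) = 95; wraps to -33 = 1011111
R = -33 + (-52) = -85; wraps to 43 = 0101011
R = NOT 0101011 = 1010100 = -44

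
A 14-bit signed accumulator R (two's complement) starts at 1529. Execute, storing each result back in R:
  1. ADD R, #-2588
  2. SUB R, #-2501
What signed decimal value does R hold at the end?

Start: R = 1529 = 00010111111001.
R = 1529 + (-2588) = -1059 = 11101111011101
R = -1059 − (-2501) = 1442 = 00010110100010

1442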